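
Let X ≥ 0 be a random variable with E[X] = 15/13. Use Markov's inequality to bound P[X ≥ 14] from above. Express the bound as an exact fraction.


μ = E[X] = 15/13, a = 14.
Markov: P[X ≥ 14] ≤ μ/a = (15/13)/14 = 15/182.
Numerically: ≈ 0.082418.
(Since a = 14 > μ = 1.153846, the bound 15/182 is < 1 and informative.)

P[X ≥ 14] ≤ 15/182 ≈ 0.082418.


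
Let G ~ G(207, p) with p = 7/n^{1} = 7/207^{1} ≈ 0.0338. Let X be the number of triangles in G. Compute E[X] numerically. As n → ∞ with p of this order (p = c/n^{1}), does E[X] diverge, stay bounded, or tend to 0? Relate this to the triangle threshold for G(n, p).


Number of potential triangles: C(207, 3) = 1456935.
Each occurs with probability p³ ≈ (0.0338)³ ≈ 3.86708e-05.
By linearity: E[X] = C(207, 3)·p³ ≈ 1456935 · 3.86708e-05 ≈ 56.341.
Here α = 1, so p = 7/n is exactly at the triangle threshold p ~ 1/n. Asymptotically E[X] → c³/6 = 7³/6 = 343/6 ≈ 57.167, a bounded constant. In this regime the triangle count is asymptotically Poisson(c³/6).

E[X] ≈ 56.341; in regime p = Θ(1/n^{1}) E[X] stays bounded (at the triangle threshold p ~ 1/n).


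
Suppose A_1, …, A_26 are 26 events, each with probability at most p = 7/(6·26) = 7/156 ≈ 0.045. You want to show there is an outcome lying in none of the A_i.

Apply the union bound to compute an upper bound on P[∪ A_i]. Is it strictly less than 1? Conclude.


Union bound: P[∪_{i=1}^{26} A_i] ≤ Σ_i P[A_i] ≤ 26·p = 26·(7/156) = 7/6.
Numerically: 7/6 ≈ 1.167.
Is 7/6 < 1? NO.
Since the bound 7/6 is ≥ 1, the union bound is uninformative here; it does NOT by itself certify existence.

26·p = 7/6 ≈ 1.167; existence NOT certified by the union bound.


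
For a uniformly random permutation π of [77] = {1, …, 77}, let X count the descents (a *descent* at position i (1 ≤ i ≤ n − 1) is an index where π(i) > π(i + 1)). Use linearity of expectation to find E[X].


Write X = Σ X_I over i = 1, …, 76, with X_I the indicator of one descent.
There are 76 indicators.
For each fixed i, the pair (π(i), π(i+1)) is a uniformly random ordered pair of distinct values from {1, …, 77}; by symmetry P[π(i) > π(i+1)] = 1/2.
By linearity: E[X] = 76 · (1/2) = (77 − 1) · (1/2) = 38 ≈ 38.000.

E[X] = 38 = 38.000.


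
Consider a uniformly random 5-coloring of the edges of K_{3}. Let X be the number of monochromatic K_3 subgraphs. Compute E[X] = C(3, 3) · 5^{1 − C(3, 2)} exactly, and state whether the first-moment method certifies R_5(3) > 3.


E[X] = C(3, 3) · 5^{1 − 3} = 1 · 5^{−2} = 1/25.
As a reduced fraction: E[X] = 1/25 ≈ 0.040000.
Is E[X] < 1? YES.
Since E[X] < 1, there exists a 5-coloring of K_{3} with no monochromatic K_3; hence R_5(3) > 3.

E[X] = 1/25 ≈ 0.040000; E[X] < 1, so R_5(3) > 3.


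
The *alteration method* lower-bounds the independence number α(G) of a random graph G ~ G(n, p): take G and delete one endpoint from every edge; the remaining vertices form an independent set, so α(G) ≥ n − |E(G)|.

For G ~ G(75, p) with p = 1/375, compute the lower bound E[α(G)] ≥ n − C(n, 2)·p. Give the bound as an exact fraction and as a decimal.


E[|E(G)|] = C(75, 2)·p = 2775 · (1/375) = 37/5.
E[α(G)] ≥ n − E[|E(G)|] = 75 − 37/5 = 338/5.
Numerically: ≈ 67.60000.
(This is only a lower bound; the true E[α(G)] may be larger.)

E[α(G)] ≥ 338/5 ≈ 67.60000.


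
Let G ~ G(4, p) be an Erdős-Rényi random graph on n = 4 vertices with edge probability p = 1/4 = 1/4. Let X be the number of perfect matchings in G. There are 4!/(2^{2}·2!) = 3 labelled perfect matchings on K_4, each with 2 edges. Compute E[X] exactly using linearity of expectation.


K_4 has 4!/(2^{2}·2!) = 3 labelled perfect matchings.
For each such perfect matching H, let X_H = 1 if all 2 edges of H are present in G. Then P[X_H = 1] = p^{2} = (1/4)^{2} = 1/16.
Summing the indicators: E[X] = Σ_H E[X_H] = 3 · p^{2} = 3 · 1/16 = 3/16.
Numerically: E[X] ≈ 0.188.

E[X] = 3 · (1/4)^{2} = 3/16 ≈ 0.188.


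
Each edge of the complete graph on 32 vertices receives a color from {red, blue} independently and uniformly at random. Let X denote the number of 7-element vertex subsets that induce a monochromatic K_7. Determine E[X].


Let X = Σ_S X_S over the C(32, 7) = 3365856 subsets S of size 7, where X_S = 1 if the K_7 on S is monochromatic.
For a fixed S, the K_7 on S has C(7, 2) = 21 edges. P[all 21 edges red] = (1/2)^21, and likewise for blue, so P[monochromatic] = 2·(1/2)^21 = 2^{1 − 21} = 1/1048576.
By linearity of expectation: E[X] = C(32, 7) · 2^{1 − 21} = 3365856 · 1/1048576 = 105183/32768.
Numerically: E[X] ≈ 3.209930.

E[X] = C(32,7)·2^(1−C(7,2)) = 105183/32768 ≈ 3.209930.


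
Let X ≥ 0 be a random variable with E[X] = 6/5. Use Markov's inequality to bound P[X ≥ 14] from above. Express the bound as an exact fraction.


μ = E[X] = 6/5, a = 14.
Markov: P[X ≥ 14] ≤ μ/a = (6/5)/14 = 3/35.
Numerically: ≈ 0.086.
(Since a = 14 > μ = 1.200, the bound 3/35 is < 1 and informative.)

P[X ≥ 14] ≤ 3/35 ≈ 0.086.


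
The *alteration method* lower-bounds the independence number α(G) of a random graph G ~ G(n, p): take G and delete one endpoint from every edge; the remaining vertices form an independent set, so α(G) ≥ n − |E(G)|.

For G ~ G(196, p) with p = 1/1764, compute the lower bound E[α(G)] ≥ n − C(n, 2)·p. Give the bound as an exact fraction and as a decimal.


E[|E(G)|] = C(196, 2)·p = 19110 · (1/1764) = 65/6.
E[α(G)] ≥ n − E[|E(G)|] = 196 − 65/6 = 1111/6.
Numerically: ≈ 185.167.
(This is only a lower bound; the true E[α(G)] may be larger.)

E[α(G)] ≥ 1111/6 ≈ 185.167.


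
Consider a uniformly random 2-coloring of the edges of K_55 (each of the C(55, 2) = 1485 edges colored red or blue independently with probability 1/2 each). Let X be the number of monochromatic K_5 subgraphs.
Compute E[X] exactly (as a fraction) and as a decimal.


Let X = Σ_S X_S over the C(55, 5) = 3478761 subsets S of size 5, where X_S = 1 if the K_5 on S is monochromatic.
For a fixed S, the K_5 on S has C(5, 2) = 10 edges. P[all 10 edges red] = (1/2)^10, and likewise for blue, so P[monochromatic] = 2·(1/2)^10 = 2^{1 − 10} = 1/512.
By linearity: E[X] = C(55, 5) · 2^{1 − 10} = 3478761 · 1/512 = 3478761/512.
Numerically: E[X] ≈ 6794.45508.

E[X] = C(55,5)·2^(1−C(5,2)) = 3478761/512 ≈ 6794.45508.


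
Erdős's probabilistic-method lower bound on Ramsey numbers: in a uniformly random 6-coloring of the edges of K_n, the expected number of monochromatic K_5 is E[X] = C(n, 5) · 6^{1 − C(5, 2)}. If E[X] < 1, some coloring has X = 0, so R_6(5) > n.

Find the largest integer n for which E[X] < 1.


We need C(n, 5) · 6^{1 − 10} < 1, i.e. C(n, 5) < 6^{10 − 1} = 10077696.
Check values of n near the boundary:
  n = 65: C(65, 5) = 8259888; 8259888 < 10077696? YES
  n = 66: C(66, 5) = 8936928; 8936928 < 10077696? YES
  n = 67: C(67, 5) = 9657648; 9657648 < 10077696? YES
  n = 68: C(68, 5) = 10424128; 10424128 < 10077696? NO
  n = 69: C(69, 5) = 11238513; 11238513 < 10077696? NO
The largest n with C(n, 5) < 10077696 is n = 67 (where E[X] = 67067/69984 ≈ 0.9583). Hence R_6(5) > 67, i.e. R_6(5) ≥ 68.

Largest n = 67; hence R_6(5) > 67.


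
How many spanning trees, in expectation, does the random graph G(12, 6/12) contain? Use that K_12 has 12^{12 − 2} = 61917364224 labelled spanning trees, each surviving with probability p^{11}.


K_12 has 12^{12 − 2} = 61917364224 labelled spanning trees.
For each such spanning tree H, let X_H = 1 if all 11 edges of H are present in G. Then P[X_H = 1] = p^{11} = (1/2)^{11} = 1/2048.
By linearity of expectation: E[X] = Σ_H E[X_H] = 61917364224 · p^{11} = 61917364224 · 1/2048 = 30233088.
Numerically: E[X] ≈ 3.02e+07.

E[X] = 61917364224 · (1/2)^{11} = 30233088 ≈ 3.02e+07.


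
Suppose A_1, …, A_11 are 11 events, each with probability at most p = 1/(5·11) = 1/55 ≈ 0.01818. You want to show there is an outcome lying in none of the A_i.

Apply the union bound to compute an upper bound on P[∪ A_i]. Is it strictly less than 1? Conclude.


Union bound: P[∪_{i=1}^{11} A_i] ≤ Σ_i P[A_i] ≤ 11·p = 11·(1/55) = 1/5.
Numerically: 1/5 ≈ 0.20000.
Is 1/5 < 1? YES.
Since P[∪ A_i] ≤ 1/5 < 1, the complement has P[∩ A_i^c] ≥ 1 − 1/5 = 4/5 > 0, so some outcome avoids every A_i.

11·p = 1/5 ≈ 0.20000; existence CERTIFIED by the union bound.


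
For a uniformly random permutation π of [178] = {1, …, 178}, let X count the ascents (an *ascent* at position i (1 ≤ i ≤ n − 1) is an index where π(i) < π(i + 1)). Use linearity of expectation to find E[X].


Write X = Σ X_I over i = 1, …, 177, with X_I the indicator of one ascent.
There are 177 indicators.
For each fixed i, the pair (π(i), π(i+1)) is a uniformly random ordered pair of distinct values from {1, …, 178}; by symmetry P[π(i) < π(i+1)] = 1/2.
By linearity: E[X] = 177 · (1/2) = (178 − 1) · (1/2) = 177/2 ≈ 88.5000.

E[X] = 177/2 = 88.5000.


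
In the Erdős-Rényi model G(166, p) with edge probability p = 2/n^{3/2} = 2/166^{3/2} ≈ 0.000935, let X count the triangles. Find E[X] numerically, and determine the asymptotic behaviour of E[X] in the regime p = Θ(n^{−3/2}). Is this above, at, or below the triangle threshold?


Number of potential triangles: C(166, 3) = 748660.
Each occurs with probability p³ ≈ (0.000935)³ ≈ 8.17718e-10.
By linearity: E[X] = C(166, 3)·p³ ≈ 748660 · 8.17718e-10 ≈ 0.001.
Since α = 3/2 > 1, p = c/n^{3/2} = o(1/n) is below the triangle threshold p ~ 1/n. Asymptotically E[X] ~ (c³/6)·n^{3(1−α)} = (2³/6)·n^{-1.5} → 0, so by Markov's inequality G has no triangles w.h.p.

E[X] ≈ 0.001; in regime p = Θ(1/n^{3/2}) E[X] tends to 0 (below the triangle threshold p ~ 1/n).


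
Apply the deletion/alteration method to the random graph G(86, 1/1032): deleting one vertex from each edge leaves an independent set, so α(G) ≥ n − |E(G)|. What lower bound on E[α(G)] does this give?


E[|E(G)|] = C(86, 2)·p = 3655 · (1/1032) = 85/24.
E[α(G)] ≥ n − E[|E(G)|] = 86 − 85/24 = 1979/24.
Numerically: ≈ 82.458333.
(This is only a lower bound; the true E[α(G)] may be larger.)

E[α(G)] ≥ 1979/24 ≈ 82.458333.


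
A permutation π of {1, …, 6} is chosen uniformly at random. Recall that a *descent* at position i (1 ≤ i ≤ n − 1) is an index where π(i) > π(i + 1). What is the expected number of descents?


Write X = Σ X_I over i = 1, …, 5, with X_I the indicator of one descent.
There are 5 indicators.
For each fixed i, the pair (π(i), π(i+1)) is a uniformly random ordered pair of distinct values from {1, …, 6}; by symmetry P[π(i) > π(i+1)] = 1/2.
By linearity: E[X] = 5 · (1/2) = (6 − 1) · (1/2) = 5/2 ≈ 2.5000.

E[X] = 5/2 = 2.5000.


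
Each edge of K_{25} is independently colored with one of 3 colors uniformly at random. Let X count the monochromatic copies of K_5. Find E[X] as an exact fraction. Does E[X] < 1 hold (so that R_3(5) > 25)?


E[X] = C(25, 5) · 3^{1 − 10} = 53130 · 3^{−9} = 53130/19683.
As a reduced fraction: E[X] = 17710/6561 ≈ 2.699284.
Is E[X] < 1? NO.
Since E[X] ≥ 1, the first-moment bound is inconclusive at n = 25; it does NOT by itself certify R_3(5) > 25.

E[X] = 17710/6561 ≈ 2.699284; E[X] ≥ 1; first-moment method inconclusive here.


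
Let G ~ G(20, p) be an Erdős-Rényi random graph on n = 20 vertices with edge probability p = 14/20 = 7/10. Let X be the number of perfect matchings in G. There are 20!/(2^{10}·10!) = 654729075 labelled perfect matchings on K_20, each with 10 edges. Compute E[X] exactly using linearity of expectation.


K_20 has 20!/(2^{10}·10!) = 654729075 labelled perfect matchings.
For each such perfect matching H, let X_H = 1 if all 10 edges of H are present in G. Then P[X_H = 1] = p^{10} = (7/10)^{10} = 282475249/10000000000.
Summing the indicators: E[X] = Σ_H E[X_H] = 654729075 · p^{10} = 654729075 · 282475249/10000000000 = 7397790339526587/400000000.
Numerically: E[X] ≈ 1.85e+07.

E[X] = 654729075 · (7/10)^{10} = 7397790339526587/400000000 ≈ 1.85e+07.


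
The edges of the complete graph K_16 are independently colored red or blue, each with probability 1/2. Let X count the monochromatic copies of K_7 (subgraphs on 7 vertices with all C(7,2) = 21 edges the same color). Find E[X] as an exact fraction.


Let X = Σ_S X_S over the C(16, 7) = 11440 subsets S of size 7, where X_S = 1 if the K_7 on S is monochromatic.
For a fixed S, the K_7 on S has C(7, 2) = 21 edges. P[all 21 edges red] = (1/2)^21, and likewise for blue, so P[monochromatic] = 2·(1/2)^21 = 2^{1 − 21} = 1/1048576.
By linearity: E[X] = C(16, 7) · 2^{1 − 21} = 11440 · 1/1048576 = 715/65536.
Numerically: E[X] ≈ 0.010910.

E[X] = C(16,7)·2^(1−C(7,2)) = 715/65536 ≈ 0.010910.


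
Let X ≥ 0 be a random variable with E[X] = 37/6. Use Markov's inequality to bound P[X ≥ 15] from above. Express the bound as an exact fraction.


μ = E[X] = 37/6, a = 15.
Markov: P[X ≥ 15] ≤ μ/a = (37/6)/15 = 37/90.
Numerically: ≈ 0.411111.
(Since a = 15 > μ = 6.166667, the bound 37/90 is < 1 and informative.)

P[X ≥ 15] ≤ 37/90 ≈ 0.411111.


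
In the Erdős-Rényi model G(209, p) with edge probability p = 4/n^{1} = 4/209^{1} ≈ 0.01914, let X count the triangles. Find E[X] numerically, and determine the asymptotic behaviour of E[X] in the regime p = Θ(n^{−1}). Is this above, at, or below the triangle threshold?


Number of potential triangles: C(209, 3) = 1499784.
Each occurs with probability p³ ≈ (0.01914)³ ≈ 7.010373e-06.
By linearity: E[X] = C(209, 3)·p³ ≈ 1499784 · 7.010373e-06 ≈ 10.5140.
Here α = 1, so p = 4/n is exactly at the triangle threshold p ~ 1/n. Asymptotically E[X] → c³/6 = 4³/6 = 32/3 ≈ 10.6667, a bounded constant. In this regime the triangle count is asymptotically Poisson(c³/6).

E[X] ≈ 10.5140; in regime p = Θ(1/n^{1}) E[X] stays bounded (at the triangle threshold p ~ 1/n).


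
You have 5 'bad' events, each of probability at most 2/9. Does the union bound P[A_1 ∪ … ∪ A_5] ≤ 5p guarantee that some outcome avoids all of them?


Union bound: P[∪_{i=1}^{5} A_i] ≤ Σ_i P[A_i] ≤ 5·p = 5·(2/9) = 10/9.
Numerically: 10/9 ≈ 1.111.
Is 10/9 < 1? NO.
Since the bound 10/9 is ≥ 1, the union bound is uninformative here; it does NOT by itself certify existence.

5·p = 10/9 ≈ 1.111; existence NOT certified by the union bound.


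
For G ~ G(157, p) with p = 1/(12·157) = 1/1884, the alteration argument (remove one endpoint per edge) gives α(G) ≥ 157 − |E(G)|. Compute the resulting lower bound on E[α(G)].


E[|E(G)|] = C(157, 2)·p = 12246 · (1/1884) = 13/2.
E[α(G)] ≥ n − E[|E(G)|] = 157 − 13/2 = 301/2.
Numerically: ≈ 150.500.
(This is only a lower bound; the true E[α(G)] may be larger.)

E[α(G)] ≥ 301/2 ≈ 150.500.


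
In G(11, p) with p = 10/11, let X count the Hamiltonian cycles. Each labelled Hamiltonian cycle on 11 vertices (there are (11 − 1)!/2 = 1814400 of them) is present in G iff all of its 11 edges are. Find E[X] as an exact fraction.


K_11 has (11 − 1)!/2 = 1814400 labelled Hamiltonian cycles.
For each such Hamiltonian cycle H, let X_H = 1 if all 11 edges of H are present in G. Then P[X_H = 1] = p^{11} = (10/11)^{11} = 100000000000/285311670611.
By linearity: E[X] = Σ_H E[X_H] = 1814400 · p^{11} = 1814400 · 100000000000/285311670611 = 181440000000000000/285311670611.
Numerically: E[X] ≈ 6.359e+05.

E[X] = 1814400 · (10/11)^{11} = 181440000000000000/285311670611 ≈ 6.359e+05.


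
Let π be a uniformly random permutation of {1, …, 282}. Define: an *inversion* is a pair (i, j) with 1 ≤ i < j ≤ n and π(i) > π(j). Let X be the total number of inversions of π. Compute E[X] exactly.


Write X = Σ X_I over the C(282, 2) = 39621 pairs i < j, with X_I the indicator of one inversion.
There are 39621 indicators.
For each fixed pair i < j, the values π(i) and π(j) are two distinct elements of {1, …, 282} in uniformly random order; by symmetry P[π(i) > π(j)] = 1/2.
By linearity: E[X] = 39621 · (1/2) = C(282, 2) · (1/2) = 39621/2 = 39621/2 ≈ 19810.500000.

E[X] = 39621/2 = 19810.500000.


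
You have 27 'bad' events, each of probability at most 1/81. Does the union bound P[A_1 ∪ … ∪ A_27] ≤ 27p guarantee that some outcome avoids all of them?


Union bound: P[∪_{i=1}^{27} A_i] ≤ Σ_i P[A_i] ≤ 27·p = 27·(1/81) = 1/3.
Numerically: 1/3 ≈ 0.333.
Is 1/3 < 1? YES.
Since P[∪ A_i] ≤ 1/3 < 1, the complement has P[∩ A_i^c] ≥ 1 − 1/3 = 2/3 > 0, so some outcome avoids every A_i.

27·p = 1/3 ≈ 0.333; existence CERTIFIED by the union bound.


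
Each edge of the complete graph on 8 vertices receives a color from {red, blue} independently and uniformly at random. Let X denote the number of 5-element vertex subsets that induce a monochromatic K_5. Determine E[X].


Let X = Σ_S X_S over the C(8, 5) = 56 subsets S of size 5, where X_S = 1 if the K_5 on S is monochromatic.
For a fixed S, the K_5 on S has C(5, 2) = 10 edges. P[all 10 edges red] = (1/2)^10, and likewise for blue, so P[monochromatic] = 2·(1/2)^10 = 2^{1 − 10} = 1/512.
By linearity: E[X] = C(8, 5) · 2^{1 − 10} = 56 · 1/512 = 7/64.
Numerically: E[X] ≈ 0.1094.

E[X] = C(8,5)·2^(1−C(5,2)) = 7/64 ≈ 0.1094.


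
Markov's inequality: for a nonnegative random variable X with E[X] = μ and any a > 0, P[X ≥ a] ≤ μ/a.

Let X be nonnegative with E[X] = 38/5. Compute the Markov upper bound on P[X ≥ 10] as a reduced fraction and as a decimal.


μ = E[X] = 38/5, a = 10.
Markov: P[X ≥ 10] ≤ μ/a = (38/5)/10 = 19/25.
Numerically: ≈ 0.760000.
(Since a = 10 > μ = 7.600000, the bound 19/25 is < 1 and informative.)

P[X ≥ 10] ≤ 19/25 ≈ 0.760000.


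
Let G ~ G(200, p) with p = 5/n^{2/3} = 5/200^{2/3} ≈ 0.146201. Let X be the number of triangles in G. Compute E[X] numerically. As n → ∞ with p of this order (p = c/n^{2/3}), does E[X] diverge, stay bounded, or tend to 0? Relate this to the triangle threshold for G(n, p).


Number of potential triangles: C(200, 3) = 1313400.
Each occurs with probability p³ ≈ (0.146201)³ ≈ 3.12500000e-03.
By linearity: E[X] = C(200, 3)·p³ ≈ 1313400 · 3.12500000e-03 ≈ 4104.375000.
Since α = 2/3 < 1, p = c/n^{2/3} ≫ 1/n is above the triangle threshold p ~ 1/n. Asymptotically E[X] ~ (c³/6)·n^{3(1−α)} = (5³/6)·n^{1} → ∞; triangles are abundant w.h.p.

E[X] ≈ 4104.375000; in regime p = Θ(1/n^{2/3}) E[X] diverges (above the triangle threshold p ~ 1/n).


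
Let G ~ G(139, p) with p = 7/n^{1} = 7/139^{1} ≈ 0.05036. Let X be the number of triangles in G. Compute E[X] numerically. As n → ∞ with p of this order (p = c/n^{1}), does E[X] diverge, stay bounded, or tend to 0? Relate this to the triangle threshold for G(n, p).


Number of potential triangles: C(139, 3) = 437989.
Each occurs with probability p³ ≈ (0.05036)³ ≈ 1.2771730e-04.
By linearity: E[X] = C(139, 3)·p³ ≈ 437989 · 1.2771730e-04 ≈ 55.93877.
Here α = 1, so p = 7/n is exactly at the triangle threshold p ~ 1/n. Asymptotically E[X] → c³/6 = 7³/6 = 343/6 ≈ 57.16667, a bounded constant. In this regime the triangle count is asymptotically Poisson(c³/6).

E[X] ≈ 55.93877; in regime p = Θ(1/n^{1}) E[X] stays bounded (at the triangle threshold p ~ 1/n).


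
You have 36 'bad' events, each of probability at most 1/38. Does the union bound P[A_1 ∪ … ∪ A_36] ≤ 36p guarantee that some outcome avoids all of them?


Union bound: P[∪_{i=1}^{36} A_i] ≤ Σ_i P[A_i] ≤ 36·p = 36·(1/38) = 18/19.
Numerically: 18/19 ≈ 0.9474.
Is 18/19 < 1? YES.
Since P[∪ A_i] ≤ 18/19 < 1, the complement has P[∩ A_i^c] ≥ 1 − 18/19 = 1/19 > 0, so some outcome avoids every A_i.

36·p = 18/19 ≈ 0.9474; existence CERTIFIED by the union bound.


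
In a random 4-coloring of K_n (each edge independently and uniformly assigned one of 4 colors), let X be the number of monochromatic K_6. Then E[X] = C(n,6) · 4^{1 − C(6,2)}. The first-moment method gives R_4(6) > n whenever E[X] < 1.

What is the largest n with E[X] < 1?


We need C(n, 6) · 4^{1 − 15} < 1, i.e. C(n, 6) < 4^{15 − 1} = 268435456.
Check values of n near the boundary:
  n = 76: C(76, 6) = 218618940; 218618940 < 268435456? YES
  n = 77: C(77, 6) = 237093780; 237093780 < 268435456? YES
  n = 78: C(78, 6) = 256851595; 256851595 < 268435456? YES
  n = 79: C(79, 6) = 277962685; 277962685 < 268435456? NO
The largest n with C(n, 6) < 268435456 is n = 78 (where E[X] = 256851595/268435456 ≈ 0.95685). Hence R_4(6) > 78, i.e. R_4(6) ≥ 79.

Largest n = 78; hence R_4(6) > 78.


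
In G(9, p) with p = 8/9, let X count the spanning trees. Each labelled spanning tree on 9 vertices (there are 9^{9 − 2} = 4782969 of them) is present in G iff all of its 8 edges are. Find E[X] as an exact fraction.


K_9 has 9^{9 − 2} = 4782969 labelled spanning trees.
For each such spanning tree H, let X_H = 1 if all 8 edges of H are present in G. Then P[X_H = 1] = p^{8} = (8/9)^{8} = 16777216/43046721.
By linearity of expectation: E[X] = Σ_H E[X_H] = 4782969 · p^{8} = 4782969 · 16777216/43046721 = 16777216/9.
Numerically: E[X] ≈ 1.86414e+06.

E[X] = 4782969 · (8/9)^{8} = 16777216/9 ≈ 1.86414e+06.


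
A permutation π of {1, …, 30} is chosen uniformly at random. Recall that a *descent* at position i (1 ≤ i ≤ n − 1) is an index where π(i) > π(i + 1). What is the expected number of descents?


Write X = Σ X_I over i = 1, …, 29, with X_I the indicator of one descent.
There are 29 indicators.
For each fixed i, the pair (π(i), π(i+1)) is a uniformly random ordered pair of distinct values from {1, …, 30}; by symmetry P[π(i) > π(i+1)] = 1/2.
By linearity: E[X] = 29 · (1/2) = (30 − 1) · (1/2) = 29/2 ≈ 14.5000.

E[X] = 29/2 = 14.5000.


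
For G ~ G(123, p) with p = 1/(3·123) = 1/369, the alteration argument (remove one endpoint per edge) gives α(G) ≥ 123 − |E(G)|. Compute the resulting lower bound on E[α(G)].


E[|E(G)|] = C(123, 2)·p = 7503 · (1/369) = 61/3.
E[α(G)] ≥ n − E[|E(G)|] = 123 − 61/3 = 308/3.
Numerically: ≈ 102.6667.
(This is only a lower bound; the true E[α(G)] may be larger.)

E[α(G)] ≥ 308/3 ≈ 102.6667.


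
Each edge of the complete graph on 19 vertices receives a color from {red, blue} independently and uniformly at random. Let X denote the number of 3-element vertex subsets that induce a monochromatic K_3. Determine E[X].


Let X = Σ_S X_S over the C(19, 3) = 969 subsets S of size 3, where X_S = 1 if the K_3 on S is monochromatic.
For a fixed S, the K_3 on S has C(3, 2) = 3 edges. P[all 3 edges red] = (1/2)^3, and likewise for blue, so P[monochromatic] = 2·(1/2)^3 = 2^{1 − 3} = 1/4.
Summing: E[X] = C(19, 3) · 2^{1 − 3} = 969 · 1/4 = 969/4.
Numerically: E[X] ≈ 242.2500.

E[X] = C(19,3)·2^(1−C(3,2)) = 969/4 ≈ 242.2500.


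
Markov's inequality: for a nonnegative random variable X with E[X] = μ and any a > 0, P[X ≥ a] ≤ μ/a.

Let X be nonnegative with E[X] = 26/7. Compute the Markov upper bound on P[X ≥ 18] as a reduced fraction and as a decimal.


μ = E[X] = 26/7, a = 18.
Markov: P[X ≥ 18] ≤ μ/a = (26/7)/18 = 13/63.
Numerically: ≈ 0.206349.
(Since a = 18 > μ = 3.714286, the bound 13/63 is < 1 and informative.)

P[X ≥ 18] ≤ 13/63 ≈ 0.206349.


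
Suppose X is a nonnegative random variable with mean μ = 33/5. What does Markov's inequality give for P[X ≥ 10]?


μ = E[X] = 33/5, a = 10.
Markov: P[X ≥ 10] ≤ μ/a = (33/5)/10 = 33/50.
Numerically: ≈ 0.660.
(Since a = 10 > μ = 6.600, the bound 33/50 is < 1 and informative.)

P[X ≥ 10] ≤ 33/50 ≈ 0.660.


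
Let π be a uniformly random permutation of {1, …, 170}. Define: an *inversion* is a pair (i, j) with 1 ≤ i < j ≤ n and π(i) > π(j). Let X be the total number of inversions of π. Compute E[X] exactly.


Write X = Σ X_I over the C(170, 2) = 14365 pairs i < j, with X_I the indicator of one inversion.
There are 14365 indicators.
For each fixed pair i < j, the values π(i) and π(j) are two distinct elements of {1, …, 170} in uniformly random order; by symmetry P[π(i) > π(j)] = 1/2.
By linearity: E[X] = 14365 · (1/2) = C(170, 2) · (1/2) = 14365/2 = 14365/2 ≈ 7182.500000.

E[X] = 14365/2 = 7182.500000.


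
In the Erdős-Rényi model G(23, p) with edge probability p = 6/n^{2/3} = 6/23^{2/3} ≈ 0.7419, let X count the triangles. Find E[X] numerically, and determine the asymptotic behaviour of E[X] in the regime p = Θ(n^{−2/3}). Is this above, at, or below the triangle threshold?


Number of potential triangles: C(23, 3) = 1771.
Each occurs with probability p³ ≈ (0.7419)³ ≈ 4.083176e-01.
By linearity: E[X] = C(23, 3)·p³ ≈ 1771 · 4.083176e-01 ≈ 723.1304.
Since α = 2/3 < 1, p = c/n^{2/3} ≫ 1/n is above the triangle threshold p ~ 1/n. Asymptotically E[X] ~ (c³/6)·n^{3(1−α)} = (6³/6)·n^{1} → ∞; triangles are abundant w.h.p.

E[X] ≈ 723.1304; in regime p = Θ(1/n^{2/3}) E[X] diverges (above the triangle threshold p ~ 1/n).


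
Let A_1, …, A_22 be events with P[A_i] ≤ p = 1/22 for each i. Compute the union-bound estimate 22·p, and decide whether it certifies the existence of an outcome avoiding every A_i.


Union bound: P[∪_{i=1}^{22} A_i] ≤ Σ_i P[A_i] ≤ 22·p = 22·(1/22) = 1.
Numerically: 1 ≈ 1.000000.
Is 1 < 1? NO.
Since the bound 1 is ≥ 1, the union bound is uninformative here; it does NOT by itself certify existence.

22·p = 1 ≈ 1.000000; existence NOT certified by the union bound.


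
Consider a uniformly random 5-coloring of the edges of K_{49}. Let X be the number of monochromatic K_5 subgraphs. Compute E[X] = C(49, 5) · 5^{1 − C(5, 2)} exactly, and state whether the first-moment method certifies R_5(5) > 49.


E[X] = C(49, 5) · 5^{1 − 10} = 1906884 · 5^{−9} = 1906884/1953125.
As a reduced fraction: E[X] = 1906884/1953125 ≈ 0.97632.
Is E[X] < 1? YES.
Since E[X] < 1, there exists a 5-coloring of K_{49} with no monochromatic K_5; hence R_5(5) > 49.

E[X] = 1906884/1953125 ≈ 0.97632; E[X] < 1, so R_5(5) > 49.


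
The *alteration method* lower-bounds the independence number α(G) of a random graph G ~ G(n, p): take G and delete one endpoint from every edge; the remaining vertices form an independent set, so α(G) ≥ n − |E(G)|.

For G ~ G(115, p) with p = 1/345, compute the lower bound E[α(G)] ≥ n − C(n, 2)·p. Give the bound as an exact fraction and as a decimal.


E[|E(G)|] = C(115, 2)·p = 6555 · (1/345) = 19.
E[α(G)] ≥ n − E[|E(G)|] = 115 − 19 = 96.
Numerically: ≈ 96.000.
(This is only a lower bound; the true E[α(G)] may be larger.)

E[α(G)] ≥ 96 ≈ 96.000.


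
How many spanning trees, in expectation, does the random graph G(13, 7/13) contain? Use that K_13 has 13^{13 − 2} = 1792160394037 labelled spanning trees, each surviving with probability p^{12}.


K_13 has 13^{13 − 2} = 1792160394037 labelled spanning trees.
For each such spanning tree H, let X_H = 1 if all 12 edges of H are present in G. Then P[X_H = 1] = p^{12} = (7/13)^{12} = 13841287201/23298085122481.
Summing the indicators: E[X] = Σ_H E[X_H] = 1792160394037 · p^{12} = 1792160394037 · 13841287201/23298085122481 = 13841287201/13.
Numerically: E[X] ≈ 1.0647e+09.

E[X] = 1792160394037 · (7/13)^{12} = 13841287201/13 ≈ 1.0647e+09.


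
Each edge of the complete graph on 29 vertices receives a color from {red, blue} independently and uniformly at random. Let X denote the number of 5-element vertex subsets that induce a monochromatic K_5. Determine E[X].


Let X = Σ_S X_S over the C(29, 5) = 118755 subsets S of size 5, where X_S = 1 if the K_5 on S is monochromatic.
For a fixed S, the K_5 on S has C(5, 2) = 10 edges. P[all 10 edges red] = (1/2)^10, and likewise for blue, so P[monochromatic] = 2·(1/2)^10 = 2^{1 − 10} = 1/512.
By linearity: E[X] = C(29, 5) · 2^{1 − 10} = 118755 · 1/512 = 118755/512.
Numerically: E[X] ≈ 231.943359.

E[X] = C(29,5)·2^(1−C(5,2)) = 118755/512 ≈ 231.943359.


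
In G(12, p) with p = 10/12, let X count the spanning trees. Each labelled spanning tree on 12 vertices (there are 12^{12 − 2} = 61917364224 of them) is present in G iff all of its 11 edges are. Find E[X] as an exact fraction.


K_12 has 12^{12 − 2} = 61917364224 labelled spanning trees.
For each such spanning tree H, let X_H = 1 if all 11 edges of H are present in G. Then P[X_H = 1] = p^{11} = (5/6)^{11} = 48828125/362797056.
By linearity of expectation: E[X] = Σ_H E[X_H] = 61917364224 · p^{11} = 61917364224 · 48828125/362797056 = 25000000000/3.
Numerically: E[X] ≈ 8.33e+09.

E[X] = 61917364224 · (5/6)^{11} = 25000000000/3 ≈ 8.33e+09.


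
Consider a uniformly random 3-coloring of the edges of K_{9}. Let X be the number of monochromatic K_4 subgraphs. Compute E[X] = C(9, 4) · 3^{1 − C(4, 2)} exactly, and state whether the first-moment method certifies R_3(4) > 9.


E[X] = C(9, 4) · 3^{1 − 6} = 126 · 3^{−5} = 126/243.
As a reduced fraction: E[X] = 14/27 ≈ 0.519.
Is E[X] < 1? YES.
Since E[X] < 1, there exists a 3-coloring of K_{9} with no monochromatic K_4; hence R_3(4) > 9.

E[X] = 14/27 ≈ 0.519; E[X] < 1, so R_3(4) > 9.


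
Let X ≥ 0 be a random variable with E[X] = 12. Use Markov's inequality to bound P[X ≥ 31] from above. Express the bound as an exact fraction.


μ = E[X] = 12, a = 31.
Markov: P[X ≥ 31] ≤ μ/a = (12)/31 = 12/31.
Numerically: ≈ 0.38710.
(Since a = 31 > μ = 12.00000, the bound 12/31 is < 1 and informative.)

P[X ≥ 31] ≤ 12/31 ≈ 0.38710.


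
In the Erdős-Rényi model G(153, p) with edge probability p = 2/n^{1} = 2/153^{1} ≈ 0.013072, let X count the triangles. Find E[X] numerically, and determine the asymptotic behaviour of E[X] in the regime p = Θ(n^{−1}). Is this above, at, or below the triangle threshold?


Number of potential triangles: C(153, 3) = 585276.
Each occurs with probability p³ ≈ (0.013072)³ ≈ 2.2336529e-06.
By linearity: E[X] = C(153, 3)·p³ ≈ 585276 · 2.2336529e-06 ≈ 1.30730.
Here α = 1, so p = 2/n is exactly at the triangle threshold p ~ 1/n. Asymptotically E[X] → c³/6 = 2³/6 = 4/3 ≈ 1.33333, a bounded constant. In this regime the triangle count is asymptotically Poisson(c³/6).

E[X] ≈ 1.30730; in regime p = Θ(1/n^{1}) E[X] stays bounded (at the triangle threshold p ~ 1/n).


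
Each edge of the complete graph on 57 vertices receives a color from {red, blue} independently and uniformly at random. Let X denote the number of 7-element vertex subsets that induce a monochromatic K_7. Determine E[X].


Let X = Σ_S X_S over the C(57, 7) = 264385836 subsets S of size 7, where X_S = 1 if the K_7 on S is monochromatic.
For a fixed S, the K_7 on S has C(7, 2) = 21 edges. P[all 21 edges red] = (1/2)^21, and likewise for blue, so P[monochromatic] = 2·(1/2)^21 = 2^{1 − 21} = 1/1048576.
By linearity: E[X] = C(57, 7) · 2^{1 − 21} = 264385836 · 1/1048576 = 66096459/262144.
Numerically: E[X] ≈ 252.13798.

E[X] = C(57,7)·2^(1−C(7,2)) = 66096459/262144 ≈ 252.13798.


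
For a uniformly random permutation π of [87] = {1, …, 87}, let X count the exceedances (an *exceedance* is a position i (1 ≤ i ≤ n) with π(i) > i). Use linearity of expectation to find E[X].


Write X = Σ_{i=1}^{87} X_i, where X_i = 1_{π(i) > i}.
For each fixed i, π(i) is uniform over {1, …, 87} (marginal of a uniform permutation), so P[π(i) > i] = (n − i)/n. Summing: Σ_{i=1}^{87} (n − i)/n = (0 + 1 + … + 86)/87 = 87(87 − 1)/(2·87) = (87 − 1)/2.
Hence E[X] = Σ_{i=1}^{87} (87 − i)/87 = 43 ≈ 43.000.

E[X] = 43 = 43.000.


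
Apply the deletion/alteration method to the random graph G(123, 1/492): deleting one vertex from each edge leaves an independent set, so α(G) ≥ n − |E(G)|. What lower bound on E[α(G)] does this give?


E[|E(G)|] = C(123, 2)·p = 7503 · (1/492) = 61/4.
E[α(G)] ≥ n − E[|E(G)|] = 123 − 61/4 = 431/4.
Numerically: ≈ 107.750000.
(This is only a lower bound; the true E[α(G)] may be larger.)

E[α(G)] ≥ 431/4 ≈ 107.750000.


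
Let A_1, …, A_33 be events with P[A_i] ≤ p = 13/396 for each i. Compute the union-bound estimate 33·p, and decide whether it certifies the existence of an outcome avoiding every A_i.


Union bound: P[∪_{i=1}^{33} A_i] ≤ Σ_i P[A_i] ≤ 33·p = 33·(13/396) = 13/12.
Numerically: 13/12 ≈ 1.0833.
Is 13/12 < 1? NO.
Since the bound 13/12 is ≥ 1, the union bound is uninformative here; it does NOT by itself certify existence.

33·p = 13/12 ≈ 1.0833; existence NOT certified by the union bound.


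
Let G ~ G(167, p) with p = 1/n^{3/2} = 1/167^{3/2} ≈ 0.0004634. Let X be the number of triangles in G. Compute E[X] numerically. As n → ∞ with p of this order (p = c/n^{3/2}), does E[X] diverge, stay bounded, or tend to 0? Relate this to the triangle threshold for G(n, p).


Number of potential triangles: C(167, 3) = 762355.
Each occurs with probability p³ ≈ (0.0004634)³ ≈ 9.948919e-11.
By linearity: E[X] = C(167, 3)·p³ ≈ 762355 · 9.948919e-11 ≈ 0.0001.
Since α = 3/2 > 1, p = c/n^{3/2} = o(1/n) is below the triangle threshold p ~ 1/n. Asymptotically E[X] ~ (c³/6)·n^{3(1−α)} = (1³/6)·n^{-1.5} → 0, so by Markov's inequality G has no triangles w.h.p.

E[X] ≈ 0.0001; in regime p = Θ(1/n^{3/2}) E[X] tends to 0 (below the triangle threshold p ~ 1/n).


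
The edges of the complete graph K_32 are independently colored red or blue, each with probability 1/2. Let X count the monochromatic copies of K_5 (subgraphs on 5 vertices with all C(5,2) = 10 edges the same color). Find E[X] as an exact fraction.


Let X = Σ_S X_S over the C(32, 5) = 201376 subsets S of size 5, where X_S = 1 if the K_5 on S is monochromatic.
For a fixed S, the K_5 on S has C(5, 2) = 10 edges. P[all 10 edges red] = (1/2)^10, and likewise for blue, so P[monochromatic] = 2·(1/2)^10 = 2^{1 − 10} = 1/512.
By linearity of expectation: E[X] = C(32, 5) · 2^{1 − 10} = 201376 · 1/512 = 6293/16.
Numerically: E[X] ≈ 393.3125.

E[X] = C(32,5)·2^(1−C(5,2)) = 6293/16 ≈ 393.3125.


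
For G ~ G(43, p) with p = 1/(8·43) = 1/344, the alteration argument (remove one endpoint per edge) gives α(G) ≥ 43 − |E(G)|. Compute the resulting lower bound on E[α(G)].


E[|E(G)|] = C(43, 2)·p = 903 · (1/344) = 21/8.
E[α(G)] ≥ n − E[|E(G)|] = 43 − 21/8 = 323/8.
Numerically: ≈ 40.375.
(This is only a lower bound; the true E[α(G)] may be larger.)

E[α(G)] ≥ 323/8 ≈ 40.375.


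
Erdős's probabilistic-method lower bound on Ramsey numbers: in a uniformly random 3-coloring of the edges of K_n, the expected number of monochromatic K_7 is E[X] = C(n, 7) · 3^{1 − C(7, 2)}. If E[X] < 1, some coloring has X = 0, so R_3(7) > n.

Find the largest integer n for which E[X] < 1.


We need C(n, 7) · 3^{1 − 21} < 1, i.e. C(n, 7) < 3^{21 − 1} = 3486784401.
Check values of n near the boundary:
  n = 79: C(79, 7) = 2898753715; 2898753715 < 3486784401? YES
  n = 80: C(80, 7) = 3176716400; 3176716400 < 3486784401? YES
  n = 81: C(81, 7) = 3477216600; 3477216600 < 3486784401? YES
  n = 82: C(82, 7) = 3801756816; 3801756816 < 3486784401? NO
  n = 83: C(83, 7) = 4151918628; 4151918628 < 3486784401? NO
The largest n with C(n, 7) < 3486784401 is n = 81 (where E[X] = 42928600/43046721 ≈ 0.9973). Hence R_3(7) > 81, i.e. R_3(7) ≥ 82.

Largest n = 81; hence R_3(7) > 81.


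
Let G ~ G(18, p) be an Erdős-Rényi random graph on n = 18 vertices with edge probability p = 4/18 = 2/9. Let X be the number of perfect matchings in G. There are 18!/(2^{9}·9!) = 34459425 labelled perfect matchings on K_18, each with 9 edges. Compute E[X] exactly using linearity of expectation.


K_18 has 18!/(2^{9}·9!) = 34459425 labelled perfect matchings.
For each such perfect matching H, let X_H = 1 if all 9 edges of H are present in G. Then P[X_H = 1] = p^{9} = (2/9)^{9} = 512/387420489.
Summing the indicators: E[X] = Σ_H E[X_H] = 34459425 · p^{9} = 34459425 · 512/387420489 = 217817600/4782969.
Numerically: E[X] ≈ 45.54.

E[X] = 34459425 · (2/9)^{9} = 217817600/4782969 ≈ 45.54.


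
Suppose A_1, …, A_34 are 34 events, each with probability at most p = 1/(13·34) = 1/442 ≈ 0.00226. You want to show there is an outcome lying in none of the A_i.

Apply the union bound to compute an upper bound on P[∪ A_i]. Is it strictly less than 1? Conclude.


Union bound: P[∪_{i=1}^{34} A_i] ≤ Σ_i P[A_i] ≤ 34·p = 34·(1/442) = 1/13.
Numerically: 1/13 ≈ 0.07692.
Is 1/13 < 1? YES.
Since P[∪ A_i] ≤ 1/13 < 1, the complement has P[∩ A_i^c] ≥ 1 − 1/13 = 12/13 > 0, so some outcome avoids every A_i.

34·p = 1/13 ≈ 0.07692; existence CERTIFIED by the union bound.


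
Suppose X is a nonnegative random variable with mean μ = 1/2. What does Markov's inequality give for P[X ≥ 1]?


μ = E[X] = 1/2, a = 1.
Markov: P[X ≥ 1] ≤ μ/a = (1/2)/1 = 1/2.
Numerically: ≈ 0.500000.
(Since a = 1 > μ = 0.500000, the bound 1/2 is < 1 and informative.)

P[X ≥ 1] ≤ 1/2 ≈ 0.500000.


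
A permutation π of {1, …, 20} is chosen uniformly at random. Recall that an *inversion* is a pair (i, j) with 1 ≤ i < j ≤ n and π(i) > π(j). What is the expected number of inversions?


Write X = Σ X_I over the C(20, 2) = 190 pairs i < j, with X_I the indicator of one inversion.
There are 190 indicators.
For each fixed pair i < j, the values π(i) and π(j) are two distinct elements of {1, …, 20} in uniformly random order; by symmetry P[π(i) > π(j)] = 1/2.
By linearity: E[X] = 190 · (1/2) = C(20, 2) · (1/2) = 190/2 = 95 ≈ 95.00000.

E[X] = 95 = 95.00000.


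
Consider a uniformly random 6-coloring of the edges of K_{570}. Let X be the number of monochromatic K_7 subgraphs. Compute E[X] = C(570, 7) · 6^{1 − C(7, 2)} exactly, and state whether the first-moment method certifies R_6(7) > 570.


E[X] = C(570, 7) · 6^{1 − 21} = 3737936877831720 · 6^{−20} = 3737936877831720/3656158440062976.
As a reduced fraction: E[X] = 5768421107765/5642219814912 ≈ 1.02237.
Is E[X] < 1? NO.
Since E[X] ≥ 1, the first-moment bound is inconclusive at n = 570; it does NOT by itself certify R_6(7) > 570.

E[X] = 5768421107765/5642219814912 ≈ 1.02237; E[X] ≥ 1; first-moment method inconclusive here.


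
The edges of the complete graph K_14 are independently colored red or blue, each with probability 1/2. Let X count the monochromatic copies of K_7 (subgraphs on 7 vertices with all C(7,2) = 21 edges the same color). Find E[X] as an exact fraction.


Let X = Σ_S X_S over the C(14, 7) = 3432 subsets S of size 7, where X_S = 1 if the K_7 on S is monochromatic.
For a fixed S, the K_7 on S has C(7, 2) = 21 edges. P[all 21 edges red] = (1/2)^21, and likewise for blue, so P[monochromatic] = 2·(1/2)^21 = 2^{1 − 21} = 1/1048576.
Summing: E[X] = C(14, 7) · 2^{1 − 21} = 3432 · 1/1048576 = 429/131072.
Numerically: E[X] ≈ 0.003.

E[X] = C(14,7)·2^(1−C(7,2)) = 429/131072 ≈ 0.003.


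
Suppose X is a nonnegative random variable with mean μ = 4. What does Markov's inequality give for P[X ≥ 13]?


μ = E[X] = 4, a = 13.
Markov: P[X ≥ 13] ≤ μ/a = (4)/13 = 4/13.
Numerically: ≈ 0.3077.
(Since a = 13 > μ = 4.0000, the bound 4/13 is < 1 and informative.)

P[X ≥ 13] ≤ 4/13 ≈ 0.3077.


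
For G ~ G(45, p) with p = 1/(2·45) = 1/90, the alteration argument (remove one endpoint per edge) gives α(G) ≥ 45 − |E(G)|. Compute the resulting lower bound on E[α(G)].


E[|E(G)|] = C(45, 2)·p = 990 · (1/90) = 11.
E[α(G)] ≥ n − E[|E(G)|] = 45 − 11 = 34.
Numerically: ≈ 34.0000.
(This is only a lower bound; the true E[α(G)] may be larger.)

E[α(G)] ≥ 34 ≈ 34.0000.


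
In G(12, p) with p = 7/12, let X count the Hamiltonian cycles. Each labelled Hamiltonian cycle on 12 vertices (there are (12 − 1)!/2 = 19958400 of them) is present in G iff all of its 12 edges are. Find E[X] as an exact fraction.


K_12 has (12 − 1)!/2 = 19958400 labelled Hamiltonian cycles.
For each such Hamiltonian cycle H, let X_H = 1 if all 12 edges of H are present in G. Then P[X_H = 1] = p^{12} = (7/12)^{12} = 13841287201/8916100448256.
By linearity of expectation: E[X] = Σ_H E[X_H] = 19958400 · p^{12} = 19958400 · 13841287201/8916100448256 = 26644477861925/859963392.
Numerically: E[X] ≈ 30983.

E[X] = 19958400 · (7/12)^{12} = 26644477861925/859963392 ≈ 30983.
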